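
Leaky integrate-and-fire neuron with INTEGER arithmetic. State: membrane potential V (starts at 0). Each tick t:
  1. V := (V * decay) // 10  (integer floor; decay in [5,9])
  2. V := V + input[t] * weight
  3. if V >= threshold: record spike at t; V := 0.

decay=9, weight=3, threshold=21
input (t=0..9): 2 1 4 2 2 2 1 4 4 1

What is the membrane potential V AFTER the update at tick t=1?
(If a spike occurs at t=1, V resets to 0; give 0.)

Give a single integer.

t=0: input=2 -> V=6
t=1: input=1 -> V=8
t=2: input=4 -> V=19
t=3: input=2 -> V=0 FIRE
t=4: input=2 -> V=6
t=5: input=2 -> V=11
t=6: input=1 -> V=12
t=7: input=4 -> V=0 FIRE
t=8: input=4 -> V=12
t=9: input=1 -> V=13

Answer: 8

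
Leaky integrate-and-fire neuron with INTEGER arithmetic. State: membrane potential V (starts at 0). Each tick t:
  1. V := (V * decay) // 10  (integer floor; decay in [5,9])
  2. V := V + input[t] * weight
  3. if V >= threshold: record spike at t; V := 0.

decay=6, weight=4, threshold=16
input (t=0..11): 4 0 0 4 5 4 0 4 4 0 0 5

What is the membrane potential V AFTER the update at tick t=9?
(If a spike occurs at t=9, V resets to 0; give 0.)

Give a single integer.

Answer: 0

Derivation:
t=0: input=4 -> V=0 FIRE
t=1: input=0 -> V=0
t=2: input=0 -> V=0
t=3: input=4 -> V=0 FIRE
t=4: input=5 -> V=0 FIRE
t=5: input=4 -> V=0 FIRE
t=6: input=0 -> V=0
t=7: input=4 -> V=0 FIRE
t=8: input=4 -> V=0 FIRE
t=9: input=0 -> V=0
t=10: input=0 -> V=0
t=11: input=5 -> V=0 FIRE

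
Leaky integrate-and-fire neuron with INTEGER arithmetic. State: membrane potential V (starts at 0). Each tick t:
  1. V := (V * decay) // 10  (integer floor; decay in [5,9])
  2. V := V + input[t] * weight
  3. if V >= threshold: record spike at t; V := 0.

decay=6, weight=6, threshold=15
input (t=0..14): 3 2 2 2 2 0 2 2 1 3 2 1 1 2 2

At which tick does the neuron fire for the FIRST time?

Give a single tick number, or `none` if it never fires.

t=0: input=3 -> V=0 FIRE
t=1: input=2 -> V=12
t=2: input=2 -> V=0 FIRE
t=3: input=2 -> V=12
t=4: input=2 -> V=0 FIRE
t=5: input=0 -> V=0
t=6: input=2 -> V=12
t=7: input=2 -> V=0 FIRE
t=8: input=1 -> V=6
t=9: input=3 -> V=0 FIRE
t=10: input=2 -> V=12
t=11: input=1 -> V=13
t=12: input=1 -> V=13
t=13: input=2 -> V=0 FIRE
t=14: input=2 -> V=12

Answer: 0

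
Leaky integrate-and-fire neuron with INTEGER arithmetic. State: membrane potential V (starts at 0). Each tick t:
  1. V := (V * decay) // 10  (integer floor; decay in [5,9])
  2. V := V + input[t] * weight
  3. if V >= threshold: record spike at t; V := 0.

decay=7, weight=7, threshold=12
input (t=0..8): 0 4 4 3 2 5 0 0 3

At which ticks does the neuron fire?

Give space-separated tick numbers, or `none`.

Answer: 1 2 3 4 5 8

Derivation:
t=0: input=0 -> V=0
t=1: input=4 -> V=0 FIRE
t=2: input=4 -> V=0 FIRE
t=3: input=3 -> V=0 FIRE
t=4: input=2 -> V=0 FIRE
t=5: input=5 -> V=0 FIRE
t=6: input=0 -> V=0
t=7: input=0 -> V=0
t=8: input=3 -> V=0 FIRE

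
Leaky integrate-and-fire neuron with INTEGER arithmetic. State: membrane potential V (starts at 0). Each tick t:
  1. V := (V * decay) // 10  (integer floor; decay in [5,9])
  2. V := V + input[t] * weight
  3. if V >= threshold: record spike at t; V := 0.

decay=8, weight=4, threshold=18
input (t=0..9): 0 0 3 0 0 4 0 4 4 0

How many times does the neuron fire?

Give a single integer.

t=0: input=0 -> V=0
t=1: input=0 -> V=0
t=2: input=3 -> V=12
t=3: input=0 -> V=9
t=4: input=0 -> V=7
t=5: input=4 -> V=0 FIRE
t=6: input=0 -> V=0
t=7: input=4 -> V=16
t=8: input=4 -> V=0 FIRE
t=9: input=0 -> V=0

Answer: 2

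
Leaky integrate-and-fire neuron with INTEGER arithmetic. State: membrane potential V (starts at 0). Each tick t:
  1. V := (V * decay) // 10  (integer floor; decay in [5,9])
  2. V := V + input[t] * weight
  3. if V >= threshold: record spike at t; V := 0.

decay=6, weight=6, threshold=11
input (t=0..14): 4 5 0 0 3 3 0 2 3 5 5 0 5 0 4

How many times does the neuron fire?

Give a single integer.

t=0: input=4 -> V=0 FIRE
t=1: input=5 -> V=0 FIRE
t=2: input=0 -> V=0
t=3: input=0 -> V=0
t=4: input=3 -> V=0 FIRE
t=5: input=3 -> V=0 FIRE
t=6: input=0 -> V=0
t=7: input=2 -> V=0 FIRE
t=8: input=3 -> V=0 FIRE
t=9: input=5 -> V=0 FIRE
t=10: input=5 -> V=0 FIRE
t=11: input=0 -> V=0
t=12: input=5 -> V=0 FIRE
t=13: input=0 -> V=0
t=14: input=4 -> V=0 FIRE

Answer: 10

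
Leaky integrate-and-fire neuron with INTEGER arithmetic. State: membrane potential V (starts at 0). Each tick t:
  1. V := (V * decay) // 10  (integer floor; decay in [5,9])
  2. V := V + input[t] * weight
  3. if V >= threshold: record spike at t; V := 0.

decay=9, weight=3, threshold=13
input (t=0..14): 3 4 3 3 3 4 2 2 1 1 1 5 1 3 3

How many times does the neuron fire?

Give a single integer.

Answer: 6

Derivation:
t=0: input=3 -> V=9
t=1: input=4 -> V=0 FIRE
t=2: input=3 -> V=9
t=3: input=3 -> V=0 FIRE
t=4: input=3 -> V=9
t=5: input=4 -> V=0 FIRE
t=6: input=2 -> V=6
t=7: input=2 -> V=11
t=8: input=1 -> V=12
t=9: input=1 -> V=0 FIRE
t=10: input=1 -> V=3
t=11: input=5 -> V=0 FIRE
t=12: input=1 -> V=3
t=13: input=3 -> V=11
t=14: input=3 -> V=0 FIRE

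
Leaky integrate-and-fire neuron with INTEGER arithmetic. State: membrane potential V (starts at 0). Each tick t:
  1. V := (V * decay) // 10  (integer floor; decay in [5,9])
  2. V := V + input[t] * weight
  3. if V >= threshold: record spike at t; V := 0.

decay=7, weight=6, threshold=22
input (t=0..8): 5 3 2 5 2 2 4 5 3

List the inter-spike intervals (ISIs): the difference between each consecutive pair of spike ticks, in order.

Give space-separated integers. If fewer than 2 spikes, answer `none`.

t=0: input=5 -> V=0 FIRE
t=1: input=3 -> V=18
t=2: input=2 -> V=0 FIRE
t=3: input=5 -> V=0 FIRE
t=4: input=2 -> V=12
t=5: input=2 -> V=20
t=6: input=4 -> V=0 FIRE
t=7: input=5 -> V=0 FIRE
t=8: input=3 -> V=18

Answer: 2 1 3 1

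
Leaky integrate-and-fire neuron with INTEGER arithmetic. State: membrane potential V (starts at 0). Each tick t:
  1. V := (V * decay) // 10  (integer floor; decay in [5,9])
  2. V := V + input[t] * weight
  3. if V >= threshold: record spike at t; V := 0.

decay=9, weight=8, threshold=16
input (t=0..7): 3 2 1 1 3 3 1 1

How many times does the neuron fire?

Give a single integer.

Answer: 4

Derivation:
t=0: input=3 -> V=0 FIRE
t=1: input=2 -> V=0 FIRE
t=2: input=1 -> V=8
t=3: input=1 -> V=15
t=4: input=3 -> V=0 FIRE
t=5: input=3 -> V=0 FIRE
t=6: input=1 -> V=8
t=7: input=1 -> V=15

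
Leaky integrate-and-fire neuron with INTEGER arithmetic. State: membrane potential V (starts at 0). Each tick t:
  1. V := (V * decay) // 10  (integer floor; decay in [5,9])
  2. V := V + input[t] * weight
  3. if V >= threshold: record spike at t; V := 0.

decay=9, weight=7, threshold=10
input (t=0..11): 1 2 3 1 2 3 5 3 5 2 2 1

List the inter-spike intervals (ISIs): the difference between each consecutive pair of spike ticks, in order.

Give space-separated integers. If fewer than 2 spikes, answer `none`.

t=0: input=1 -> V=7
t=1: input=2 -> V=0 FIRE
t=2: input=3 -> V=0 FIRE
t=3: input=1 -> V=7
t=4: input=2 -> V=0 FIRE
t=5: input=3 -> V=0 FIRE
t=6: input=5 -> V=0 FIRE
t=7: input=3 -> V=0 FIRE
t=8: input=5 -> V=0 FIRE
t=9: input=2 -> V=0 FIRE
t=10: input=2 -> V=0 FIRE
t=11: input=1 -> V=7

Answer: 1 2 1 1 1 1 1 1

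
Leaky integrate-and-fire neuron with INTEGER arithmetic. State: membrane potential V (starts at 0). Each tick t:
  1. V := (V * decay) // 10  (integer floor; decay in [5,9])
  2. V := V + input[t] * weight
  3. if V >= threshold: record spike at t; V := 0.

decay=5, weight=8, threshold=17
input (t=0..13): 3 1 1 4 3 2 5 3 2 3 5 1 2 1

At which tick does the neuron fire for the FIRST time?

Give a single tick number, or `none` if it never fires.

Answer: 0

Derivation:
t=0: input=3 -> V=0 FIRE
t=1: input=1 -> V=8
t=2: input=1 -> V=12
t=3: input=4 -> V=0 FIRE
t=4: input=3 -> V=0 FIRE
t=5: input=2 -> V=16
t=6: input=5 -> V=0 FIRE
t=7: input=3 -> V=0 FIRE
t=8: input=2 -> V=16
t=9: input=3 -> V=0 FIRE
t=10: input=5 -> V=0 FIRE
t=11: input=1 -> V=8
t=12: input=2 -> V=0 FIRE
t=13: input=1 -> V=8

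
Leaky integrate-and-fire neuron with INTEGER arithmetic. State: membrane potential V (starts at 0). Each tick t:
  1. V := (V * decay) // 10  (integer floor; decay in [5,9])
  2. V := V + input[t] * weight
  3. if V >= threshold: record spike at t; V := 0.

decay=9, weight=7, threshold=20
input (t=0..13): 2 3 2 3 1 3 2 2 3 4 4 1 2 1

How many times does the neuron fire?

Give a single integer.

Answer: 8

Derivation:
t=0: input=2 -> V=14
t=1: input=3 -> V=0 FIRE
t=2: input=2 -> V=14
t=3: input=3 -> V=0 FIRE
t=4: input=1 -> V=7
t=5: input=3 -> V=0 FIRE
t=6: input=2 -> V=14
t=7: input=2 -> V=0 FIRE
t=8: input=3 -> V=0 FIRE
t=9: input=4 -> V=0 FIRE
t=10: input=4 -> V=0 FIRE
t=11: input=1 -> V=7
t=12: input=2 -> V=0 FIRE
t=13: input=1 -> V=7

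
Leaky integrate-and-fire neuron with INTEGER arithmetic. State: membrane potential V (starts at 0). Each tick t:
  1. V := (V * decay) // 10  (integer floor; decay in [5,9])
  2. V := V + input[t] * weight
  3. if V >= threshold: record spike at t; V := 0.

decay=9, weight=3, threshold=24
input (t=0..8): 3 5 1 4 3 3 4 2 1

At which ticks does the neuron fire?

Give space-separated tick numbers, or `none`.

t=0: input=3 -> V=9
t=1: input=5 -> V=23
t=2: input=1 -> V=23
t=3: input=4 -> V=0 FIRE
t=4: input=3 -> V=9
t=5: input=3 -> V=17
t=6: input=4 -> V=0 FIRE
t=7: input=2 -> V=6
t=8: input=1 -> V=8

Answer: 3 6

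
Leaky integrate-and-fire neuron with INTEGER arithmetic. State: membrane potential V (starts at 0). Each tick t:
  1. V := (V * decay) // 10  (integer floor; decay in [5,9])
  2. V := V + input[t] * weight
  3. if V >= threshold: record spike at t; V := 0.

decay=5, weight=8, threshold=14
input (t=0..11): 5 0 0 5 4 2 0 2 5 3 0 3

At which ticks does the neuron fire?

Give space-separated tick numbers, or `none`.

t=0: input=5 -> V=0 FIRE
t=1: input=0 -> V=0
t=2: input=0 -> V=0
t=3: input=5 -> V=0 FIRE
t=4: input=4 -> V=0 FIRE
t=5: input=2 -> V=0 FIRE
t=6: input=0 -> V=0
t=7: input=2 -> V=0 FIRE
t=8: input=5 -> V=0 FIRE
t=9: input=3 -> V=0 FIRE
t=10: input=0 -> V=0
t=11: input=3 -> V=0 FIRE

Answer: 0 3 4 5 7 8 9 11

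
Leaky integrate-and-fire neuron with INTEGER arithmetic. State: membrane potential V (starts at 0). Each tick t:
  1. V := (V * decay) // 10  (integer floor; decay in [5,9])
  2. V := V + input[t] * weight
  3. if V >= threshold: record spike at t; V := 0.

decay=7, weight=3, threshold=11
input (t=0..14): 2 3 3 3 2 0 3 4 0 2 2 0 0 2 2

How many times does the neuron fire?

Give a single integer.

t=0: input=2 -> V=6
t=1: input=3 -> V=0 FIRE
t=2: input=3 -> V=9
t=3: input=3 -> V=0 FIRE
t=4: input=2 -> V=6
t=5: input=0 -> V=4
t=6: input=3 -> V=0 FIRE
t=7: input=4 -> V=0 FIRE
t=8: input=0 -> V=0
t=9: input=2 -> V=6
t=10: input=2 -> V=10
t=11: input=0 -> V=7
t=12: input=0 -> V=4
t=13: input=2 -> V=8
t=14: input=2 -> V=0 FIRE

Answer: 5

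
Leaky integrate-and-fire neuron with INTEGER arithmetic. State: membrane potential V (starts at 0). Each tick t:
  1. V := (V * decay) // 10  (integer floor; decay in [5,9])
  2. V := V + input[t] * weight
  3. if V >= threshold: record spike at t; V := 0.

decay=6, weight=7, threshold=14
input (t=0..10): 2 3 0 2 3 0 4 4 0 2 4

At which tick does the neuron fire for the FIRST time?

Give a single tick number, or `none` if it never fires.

Answer: 0

Derivation:
t=0: input=2 -> V=0 FIRE
t=1: input=3 -> V=0 FIRE
t=2: input=0 -> V=0
t=3: input=2 -> V=0 FIRE
t=4: input=3 -> V=0 FIRE
t=5: input=0 -> V=0
t=6: input=4 -> V=0 FIRE
t=7: input=4 -> V=0 FIRE
t=8: input=0 -> V=0
t=9: input=2 -> V=0 FIRE
t=10: input=4 -> V=0 FIRE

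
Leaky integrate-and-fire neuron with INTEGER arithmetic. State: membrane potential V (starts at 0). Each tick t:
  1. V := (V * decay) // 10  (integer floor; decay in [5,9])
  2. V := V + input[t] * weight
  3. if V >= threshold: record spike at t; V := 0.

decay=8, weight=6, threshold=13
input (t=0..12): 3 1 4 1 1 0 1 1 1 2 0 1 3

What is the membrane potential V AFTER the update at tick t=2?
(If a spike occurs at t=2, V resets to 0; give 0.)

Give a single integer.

Answer: 0

Derivation:
t=0: input=3 -> V=0 FIRE
t=1: input=1 -> V=6
t=2: input=4 -> V=0 FIRE
t=3: input=1 -> V=6
t=4: input=1 -> V=10
t=5: input=0 -> V=8
t=6: input=1 -> V=12
t=7: input=1 -> V=0 FIRE
t=8: input=1 -> V=6
t=9: input=2 -> V=0 FIRE
t=10: input=0 -> V=0
t=11: input=1 -> V=6
t=12: input=3 -> V=0 FIRE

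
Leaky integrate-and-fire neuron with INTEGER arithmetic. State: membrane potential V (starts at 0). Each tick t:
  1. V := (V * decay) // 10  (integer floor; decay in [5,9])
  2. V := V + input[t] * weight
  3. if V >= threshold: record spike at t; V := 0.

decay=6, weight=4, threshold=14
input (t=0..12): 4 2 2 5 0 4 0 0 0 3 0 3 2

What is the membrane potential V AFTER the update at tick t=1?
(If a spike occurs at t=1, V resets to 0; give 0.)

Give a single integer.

Answer: 8

Derivation:
t=0: input=4 -> V=0 FIRE
t=1: input=2 -> V=8
t=2: input=2 -> V=12
t=3: input=5 -> V=0 FIRE
t=4: input=0 -> V=0
t=5: input=4 -> V=0 FIRE
t=6: input=0 -> V=0
t=7: input=0 -> V=0
t=8: input=0 -> V=0
t=9: input=3 -> V=12
t=10: input=0 -> V=7
t=11: input=3 -> V=0 FIRE
t=12: input=2 -> V=8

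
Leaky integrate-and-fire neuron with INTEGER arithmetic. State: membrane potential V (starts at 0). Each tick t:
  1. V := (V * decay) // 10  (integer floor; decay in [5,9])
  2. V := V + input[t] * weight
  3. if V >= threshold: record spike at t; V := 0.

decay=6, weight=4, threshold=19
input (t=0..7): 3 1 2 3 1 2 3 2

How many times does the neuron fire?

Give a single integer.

t=0: input=3 -> V=12
t=1: input=1 -> V=11
t=2: input=2 -> V=14
t=3: input=3 -> V=0 FIRE
t=4: input=1 -> V=4
t=5: input=2 -> V=10
t=6: input=3 -> V=18
t=7: input=2 -> V=18

Answer: 1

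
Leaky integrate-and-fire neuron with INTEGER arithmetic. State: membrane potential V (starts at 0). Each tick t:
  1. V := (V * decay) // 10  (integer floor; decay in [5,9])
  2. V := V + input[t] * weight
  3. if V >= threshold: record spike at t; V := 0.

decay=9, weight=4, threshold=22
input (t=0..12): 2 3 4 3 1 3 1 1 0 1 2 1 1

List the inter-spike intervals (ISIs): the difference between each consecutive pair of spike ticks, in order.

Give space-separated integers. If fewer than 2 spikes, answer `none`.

Answer: 3

Derivation:
t=0: input=2 -> V=8
t=1: input=3 -> V=19
t=2: input=4 -> V=0 FIRE
t=3: input=3 -> V=12
t=4: input=1 -> V=14
t=5: input=3 -> V=0 FIRE
t=6: input=1 -> V=4
t=7: input=1 -> V=7
t=8: input=0 -> V=6
t=9: input=1 -> V=9
t=10: input=2 -> V=16
t=11: input=1 -> V=18
t=12: input=1 -> V=20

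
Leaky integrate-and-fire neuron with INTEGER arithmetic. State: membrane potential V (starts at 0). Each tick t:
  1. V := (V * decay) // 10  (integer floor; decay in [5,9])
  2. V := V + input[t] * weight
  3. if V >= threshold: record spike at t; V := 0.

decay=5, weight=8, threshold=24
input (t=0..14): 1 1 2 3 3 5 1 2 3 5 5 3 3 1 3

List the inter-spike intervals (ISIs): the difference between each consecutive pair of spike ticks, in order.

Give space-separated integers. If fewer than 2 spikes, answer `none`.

t=0: input=1 -> V=8
t=1: input=1 -> V=12
t=2: input=2 -> V=22
t=3: input=3 -> V=0 FIRE
t=4: input=3 -> V=0 FIRE
t=5: input=5 -> V=0 FIRE
t=6: input=1 -> V=8
t=7: input=2 -> V=20
t=8: input=3 -> V=0 FIRE
t=9: input=5 -> V=0 FIRE
t=10: input=5 -> V=0 FIRE
t=11: input=3 -> V=0 FIRE
t=12: input=3 -> V=0 FIRE
t=13: input=1 -> V=8
t=14: input=3 -> V=0 FIRE

Answer: 1 1 3 1 1 1 1 2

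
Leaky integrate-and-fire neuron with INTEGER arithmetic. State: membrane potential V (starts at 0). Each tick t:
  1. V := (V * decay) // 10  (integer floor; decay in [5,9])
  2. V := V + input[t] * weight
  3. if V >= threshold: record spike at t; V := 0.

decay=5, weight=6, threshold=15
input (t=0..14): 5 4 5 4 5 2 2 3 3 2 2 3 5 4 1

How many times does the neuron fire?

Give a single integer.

Answer: 12

Derivation:
t=0: input=5 -> V=0 FIRE
t=1: input=4 -> V=0 FIRE
t=2: input=5 -> V=0 FIRE
t=3: input=4 -> V=0 FIRE
t=4: input=5 -> V=0 FIRE
t=5: input=2 -> V=12
t=6: input=2 -> V=0 FIRE
t=7: input=3 -> V=0 FIRE
t=8: input=3 -> V=0 FIRE
t=9: input=2 -> V=12
t=10: input=2 -> V=0 FIRE
t=11: input=3 -> V=0 FIRE
t=12: input=5 -> V=0 FIRE
t=13: input=4 -> V=0 FIRE
t=14: input=1 -> V=6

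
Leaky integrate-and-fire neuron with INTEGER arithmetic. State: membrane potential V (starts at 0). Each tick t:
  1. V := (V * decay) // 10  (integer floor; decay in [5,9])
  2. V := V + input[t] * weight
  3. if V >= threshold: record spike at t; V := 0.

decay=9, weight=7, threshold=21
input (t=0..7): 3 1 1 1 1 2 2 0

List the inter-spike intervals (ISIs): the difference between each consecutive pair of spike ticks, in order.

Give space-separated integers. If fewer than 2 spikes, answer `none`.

t=0: input=3 -> V=0 FIRE
t=1: input=1 -> V=7
t=2: input=1 -> V=13
t=3: input=1 -> V=18
t=4: input=1 -> V=0 FIRE
t=5: input=2 -> V=14
t=6: input=2 -> V=0 FIRE
t=7: input=0 -> V=0

Answer: 4 2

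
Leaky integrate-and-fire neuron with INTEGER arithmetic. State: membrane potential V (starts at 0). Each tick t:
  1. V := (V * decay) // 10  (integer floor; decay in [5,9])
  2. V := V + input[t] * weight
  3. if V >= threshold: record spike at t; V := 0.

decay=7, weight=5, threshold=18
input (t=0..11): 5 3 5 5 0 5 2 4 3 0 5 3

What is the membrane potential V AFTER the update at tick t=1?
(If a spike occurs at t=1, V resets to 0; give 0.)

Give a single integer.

Answer: 15

Derivation:
t=0: input=5 -> V=0 FIRE
t=1: input=3 -> V=15
t=2: input=5 -> V=0 FIRE
t=3: input=5 -> V=0 FIRE
t=4: input=0 -> V=0
t=5: input=5 -> V=0 FIRE
t=6: input=2 -> V=10
t=7: input=4 -> V=0 FIRE
t=8: input=3 -> V=15
t=9: input=0 -> V=10
t=10: input=5 -> V=0 FIRE
t=11: input=3 -> V=15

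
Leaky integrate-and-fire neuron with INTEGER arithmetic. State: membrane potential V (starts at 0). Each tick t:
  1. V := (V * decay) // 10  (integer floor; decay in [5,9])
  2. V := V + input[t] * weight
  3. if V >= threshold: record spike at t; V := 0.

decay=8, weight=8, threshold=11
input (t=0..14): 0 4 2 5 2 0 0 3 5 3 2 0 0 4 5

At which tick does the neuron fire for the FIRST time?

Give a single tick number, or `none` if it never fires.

t=0: input=0 -> V=0
t=1: input=4 -> V=0 FIRE
t=2: input=2 -> V=0 FIRE
t=3: input=5 -> V=0 FIRE
t=4: input=2 -> V=0 FIRE
t=5: input=0 -> V=0
t=6: input=0 -> V=0
t=7: input=3 -> V=0 FIRE
t=8: input=5 -> V=0 FIRE
t=9: input=3 -> V=0 FIRE
t=10: input=2 -> V=0 FIRE
t=11: input=0 -> V=0
t=12: input=0 -> V=0
t=13: input=4 -> V=0 FIRE
t=14: input=5 -> V=0 FIRE

Answer: 1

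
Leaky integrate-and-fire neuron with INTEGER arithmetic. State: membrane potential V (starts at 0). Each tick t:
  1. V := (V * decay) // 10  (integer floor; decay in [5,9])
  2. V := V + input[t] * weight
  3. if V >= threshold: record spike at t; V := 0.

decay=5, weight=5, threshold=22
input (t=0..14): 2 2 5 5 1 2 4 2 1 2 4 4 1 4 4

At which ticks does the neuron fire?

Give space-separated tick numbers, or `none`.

Answer: 2 3 6 10 13

Derivation:
t=0: input=2 -> V=10
t=1: input=2 -> V=15
t=2: input=5 -> V=0 FIRE
t=3: input=5 -> V=0 FIRE
t=4: input=1 -> V=5
t=5: input=2 -> V=12
t=6: input=4 -> V=0 FIRE
t=7: input=2 -> V=10
t=8: input=1 -> V=10
t=9: input=2 -> V=15
t=10: input=4 -> V=0 FIRE
t=11: input=4 -> V=20
t=12: input=1 -> V=15
t=13: input=4 -> V=0 FIRE
t=14: input=4 -> V=20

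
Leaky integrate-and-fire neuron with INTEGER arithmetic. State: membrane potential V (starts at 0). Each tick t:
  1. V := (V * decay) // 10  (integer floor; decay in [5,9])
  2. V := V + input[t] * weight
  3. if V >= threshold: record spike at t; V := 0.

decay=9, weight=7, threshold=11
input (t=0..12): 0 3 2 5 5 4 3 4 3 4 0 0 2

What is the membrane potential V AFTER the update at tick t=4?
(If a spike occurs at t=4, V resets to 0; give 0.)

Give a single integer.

t=0: input=0 -> V=0
t=1: input=3 -> V=0 FIRE
t=2: input=2 -> V=0 FIRE
t=3: input=5 -> V=0 FIRE
t=4: input=5 -> V=0 FIRE
t=5: input=4 -> V=0 FIRE
t=6: input=3 -> V=0 FIRE
t=7: input=4 -> V=0 FIRE
t=8: input=3 -> V=0 FIRE
t=9: input=4 -> V=0 FIRE
t=10: input=0 -> V=0
t=11: input=0 -> V=0
t=12: input=2 -> V=0 FIRE

Answer: 0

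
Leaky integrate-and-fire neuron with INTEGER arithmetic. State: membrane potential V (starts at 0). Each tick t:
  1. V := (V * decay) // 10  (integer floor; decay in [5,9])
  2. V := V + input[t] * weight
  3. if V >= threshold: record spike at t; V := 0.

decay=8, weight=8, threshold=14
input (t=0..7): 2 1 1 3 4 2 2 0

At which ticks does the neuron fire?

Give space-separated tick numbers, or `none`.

t=0: input=2 -> V=0 FIRE
t=1: input=1 -> V=8
t=2: input=1 -> V=0 FIRE
t=3: input=3 -> V=0 FIRE
t=4: input=4 -> V=0 FIRE
t=5: input=2 -> V=0 FIRE
t=6: input=2 -> V=0 FIRE
t=7: input=0 -> V=0

Answer: 0 2 3 4 5 6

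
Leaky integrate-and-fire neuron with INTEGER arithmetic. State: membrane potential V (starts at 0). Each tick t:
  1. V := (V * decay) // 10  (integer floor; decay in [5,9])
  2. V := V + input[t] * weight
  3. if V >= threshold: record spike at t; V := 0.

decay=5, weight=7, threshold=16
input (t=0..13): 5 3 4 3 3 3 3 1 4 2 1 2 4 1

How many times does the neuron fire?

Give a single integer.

Answer: 10

Derivation:
t=0: input=5 -> V=0 FIRE
t=1: input=3 -> V=0 FIRE
t=2: input=4 -> V=0 FIRE
t=3: input=3 -> V=0 FIRE
t=4: input=3 -> V=0 FIRE
t=5: input=3 -> V=0 FIRE
t=6: input=3 -> V=0 FIRE
t=7: input=1 -> V=7
t=8: input=4 -> V=0 FIRE
t=9: input=2 -> V=14
t=10: input=1 -> V=14
t=11: input=2 -> V=0 FIRE
t=12: input=4 -> V=0 FIRE
t=13: input=1 -> V=7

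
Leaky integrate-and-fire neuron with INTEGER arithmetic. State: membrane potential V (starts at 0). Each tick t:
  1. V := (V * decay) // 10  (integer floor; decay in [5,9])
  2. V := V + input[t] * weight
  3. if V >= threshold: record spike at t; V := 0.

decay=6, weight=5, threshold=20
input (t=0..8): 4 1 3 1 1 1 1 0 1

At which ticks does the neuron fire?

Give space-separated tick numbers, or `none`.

t=0: input=4 -> V=0 FIRE
t=1: input=1 -> V=5
t=2: input=3 -> V=18
t=3: input=1 -> V=15
t=4: input=1 -> V=14
t=5: input=1 -> V=13
t=6: input=1 -> V=12
t=7: input=0 -> V=7
t=8: input=1 -> V=9

Answer: 0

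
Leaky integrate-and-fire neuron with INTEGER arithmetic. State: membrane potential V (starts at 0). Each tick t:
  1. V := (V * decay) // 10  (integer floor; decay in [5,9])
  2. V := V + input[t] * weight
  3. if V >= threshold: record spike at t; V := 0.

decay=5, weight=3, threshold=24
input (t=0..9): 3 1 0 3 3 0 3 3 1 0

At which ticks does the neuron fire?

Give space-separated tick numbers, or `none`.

Answer: none

Derivation:
t=0: input=3 -> V=9
t=1: input=1 -> V=7
t=2: input=0 -> V=3
t=3: input=3 -> V=10
t=4: input=3 -> V=14
t=5: input=0 -> V=7
t=6: input=3 -> V=12
t=7: input=3 -> V=15
t=8: input=1 -> V=10
t=9: input=0 -> V=5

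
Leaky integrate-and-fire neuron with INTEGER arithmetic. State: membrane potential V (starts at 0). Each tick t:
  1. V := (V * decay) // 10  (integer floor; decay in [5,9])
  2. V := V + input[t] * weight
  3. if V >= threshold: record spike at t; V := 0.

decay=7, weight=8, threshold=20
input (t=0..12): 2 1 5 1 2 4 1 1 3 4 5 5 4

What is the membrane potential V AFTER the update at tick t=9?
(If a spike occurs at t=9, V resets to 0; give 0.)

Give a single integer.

Answer: 0

Derivation:
t=0: input=2 -> V=16
t=1: input=1 -> V=19
t=2: input=5 -> V=0 FIRE
t=3: input=1 -> V=8
t=4: input=2 -> V=0 FIRE
t=5: input=4 -> V=0 FIRE
t=6: input=1 -> V=8
t=7: input=1 -> V=13
t=8: input=3 -> V=0 FIRE
t=9: input=4 -> V=0 FIRE
t=10: input=5 -> V=0 FIRE
t=11: input=5 -> V=0 FIRE
t=12: input=4 -> V=0 FIRE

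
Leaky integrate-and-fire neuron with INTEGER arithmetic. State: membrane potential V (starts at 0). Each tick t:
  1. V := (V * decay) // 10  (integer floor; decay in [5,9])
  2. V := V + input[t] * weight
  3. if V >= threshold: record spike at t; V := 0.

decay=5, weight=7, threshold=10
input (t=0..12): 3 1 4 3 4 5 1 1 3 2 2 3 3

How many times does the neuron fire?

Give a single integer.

t=0: input=3 -> V=0 FIRE
t=1: input=1 -> V=7
t=2: input=4 -> V=0 FIRE
t=3: input=3 -> V=0 FIRE
t=4: input=4 -> V=0 FIRE
t=5: input=5 -> V=0 FIRE
t=6: input=1 -> V=7
t=7: input=1 -> V=0 FIRE
t=8: input=3 -> V=0 FIRE
t=9: input=2 -> V=0 FIRE
t=10: input=2 -> V=0 FIRE
t=11: input=3 -> V=0 FIRE
t=12: input=3 -> V=0 FIRE

Answer: 11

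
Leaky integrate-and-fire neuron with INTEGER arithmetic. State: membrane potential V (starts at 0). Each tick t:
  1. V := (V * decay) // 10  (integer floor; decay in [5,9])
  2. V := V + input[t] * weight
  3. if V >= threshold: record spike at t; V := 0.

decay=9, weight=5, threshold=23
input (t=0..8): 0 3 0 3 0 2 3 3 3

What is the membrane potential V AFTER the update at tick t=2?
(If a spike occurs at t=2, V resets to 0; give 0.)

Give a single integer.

t=0: input=0 -> V=0
t=1: input=3 -> V=15
t=2: input=0 -> V=13
t=3: input=3 -> V=0 FIRE
t=4: input=0 -> V=0
t=5: input=2 -> V=10
t=6: input=3 -> V=0 FIRE
t=7: input=3 -> V=15
t=8: input=3 -> V=0 FIRE

Answer: 13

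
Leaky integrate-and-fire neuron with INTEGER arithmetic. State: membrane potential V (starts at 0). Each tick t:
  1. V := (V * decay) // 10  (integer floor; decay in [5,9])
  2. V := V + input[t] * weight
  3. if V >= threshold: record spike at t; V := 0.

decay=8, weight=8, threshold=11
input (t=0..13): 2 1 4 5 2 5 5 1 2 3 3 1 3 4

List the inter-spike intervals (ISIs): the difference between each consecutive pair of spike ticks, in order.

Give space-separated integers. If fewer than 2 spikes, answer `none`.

t=0: input=2 -> V=0 FIRE
t=1: input=1 -> V=8
t=2: input=4 -> V=0 FIRE
t=3: input=5 -> V=0 FIRE
t=4: input=2 -> V=0 FIRE
t=5: input=5 -> V=0 FIRE
t=6: input=5 -> V=0 FIRE
t=7: input=1 -> V=8
t=8: input=2 -> V=0 FIRE
t=9: input=3 -> V=0 FIRE
t=10: input=3 -> V=0 FIRE
t=11: input=1 -> V=8
t=12: input=3 -> V=0 FIRE
t=13: input=4 -> V=0 FIRE

Answer: 2 1 1 1 1 2 1 1 2 1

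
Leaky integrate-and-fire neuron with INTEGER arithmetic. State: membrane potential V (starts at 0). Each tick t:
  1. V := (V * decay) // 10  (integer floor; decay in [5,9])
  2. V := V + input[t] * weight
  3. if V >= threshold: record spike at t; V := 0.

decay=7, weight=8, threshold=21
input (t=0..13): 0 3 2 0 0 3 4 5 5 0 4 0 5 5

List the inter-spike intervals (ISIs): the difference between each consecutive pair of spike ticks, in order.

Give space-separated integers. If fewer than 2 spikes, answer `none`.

t=0: input=0 -> V=0
t=1: input=3 -> V=0 FIRE
t=2: input=2 -> V=16
t=3: input=0 -> V=11
t=4: input=0 -> V=7
t=5: input=3 -> V=0 FIRE
t=6: input=4 -> V=0 FIRE
t=7: input=5 -> V=0 FIRE
t=8: input=5 -> V=0 FIRE
t=9: input=0 -> V=0
t=10: input=4 -> V=0 FIRE
t=11: input=0 -> V=0
t=12: input=5 -> V=0 FIRE
t=13: input=5 -> V=0 FIRE

Answer: 4 1 1 1 2 2 1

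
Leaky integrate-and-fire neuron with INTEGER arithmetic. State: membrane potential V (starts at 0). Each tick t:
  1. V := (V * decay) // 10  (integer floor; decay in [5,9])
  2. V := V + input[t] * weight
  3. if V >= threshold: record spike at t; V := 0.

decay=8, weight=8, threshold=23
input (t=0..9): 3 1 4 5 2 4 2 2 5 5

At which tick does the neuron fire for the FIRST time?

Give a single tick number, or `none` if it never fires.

Answer: 0

Derivation:
t=0: input=3 -> V=0 FIRE
t=1: input=1 -> V=8
t=2: input=4 -> V=0 FIRE
t=3: input=5 -> V=0 FIRE
t=4: input=2 -> V=16
t=5: input=4 -> V=0 FIRE
t=6: input=2 -> V=16
t=7: input=2 -> V=0 FIRE
t=8: input=5 -> V=0 FIRE
t=9: input=5 -> V=0 FIRE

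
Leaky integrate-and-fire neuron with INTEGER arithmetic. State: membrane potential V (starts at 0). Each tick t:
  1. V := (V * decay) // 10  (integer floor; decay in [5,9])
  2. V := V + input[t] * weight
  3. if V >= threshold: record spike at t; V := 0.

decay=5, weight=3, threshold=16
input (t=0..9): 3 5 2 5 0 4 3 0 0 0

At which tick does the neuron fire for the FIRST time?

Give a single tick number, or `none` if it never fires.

t=0: input=3 -> V=9
t=1: input=5 -> V=0 FIRE
t=2: input=2 -> V=6
t=3: input=5 -> V=0 FIRE
t=4: input=0 -> V=0
t=5: input=4 -> V=12
t=6: input=3 -> V=15
t=7: input=0 -> V=7
t=8: input=0 -> V=3
t=9: input=0 -> V=1

Answer: 1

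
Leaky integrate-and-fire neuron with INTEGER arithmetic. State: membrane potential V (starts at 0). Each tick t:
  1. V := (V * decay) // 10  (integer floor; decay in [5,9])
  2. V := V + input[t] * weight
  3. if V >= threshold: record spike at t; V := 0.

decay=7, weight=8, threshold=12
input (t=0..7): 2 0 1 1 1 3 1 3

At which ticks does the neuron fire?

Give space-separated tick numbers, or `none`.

t=0: input=2 -> V=0 FIRE
t=1: input=0 -> V=0
t=2: input=1 -> V=8
t=3: input=1 -> V=0 FIRE
t=4: input=1 -> V=8
t=5: input=3 -> V=0 FIRE
t=6: input=1 -> V=8
t=7: input=3 -> V=0 FIRE

Answer: 0 3 5 7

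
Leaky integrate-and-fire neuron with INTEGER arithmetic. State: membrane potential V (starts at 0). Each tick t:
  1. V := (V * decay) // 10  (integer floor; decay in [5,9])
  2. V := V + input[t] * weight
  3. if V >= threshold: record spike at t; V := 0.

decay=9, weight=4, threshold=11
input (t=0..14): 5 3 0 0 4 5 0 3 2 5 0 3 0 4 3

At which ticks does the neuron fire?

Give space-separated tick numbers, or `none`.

t=0: input=5 -> V=0 FIRE
t=1: input=3 -> V=0 FIRE
t=2: input=0 -> V=0
t=3: input=0 -> V=0
t=4: input=4 -> V=0 FIRE
t=5: input=5 -> V=0 FIRE
t=6: input=0 -> V=0
t=7: input=3 -> V=0 FIRE
t=8: input=2 -> V=8
t=9: input=5 -> V=0 FIRE
t=10: input=0 -> V=0
t=11: input=3 -> V=0 FIRE
t=12: input=0 -> V=0
t=13: input=4 -> V=0 FIRE
t=14: input=3 -> V=0 FIRE

Answer: 0 1 4 5 7 9 11 13 14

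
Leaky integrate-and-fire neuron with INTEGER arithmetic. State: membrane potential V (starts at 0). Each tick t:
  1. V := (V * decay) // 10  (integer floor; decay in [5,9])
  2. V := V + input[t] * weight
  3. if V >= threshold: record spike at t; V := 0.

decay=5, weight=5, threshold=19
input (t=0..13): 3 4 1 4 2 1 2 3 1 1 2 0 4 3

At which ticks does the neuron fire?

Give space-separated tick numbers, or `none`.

Answer: 1 3 7 12

Derivation:
t=0: input=3 -> V=15
t=1: input=4 -> V=0 FIRE
t=2: input=1 -> V=5
t=3: input=4 -> V=0 FIRE
t=4: input=2 -> V=10
t=5: input=1 -> V=10
t=6: input=2 -> V=15
t=7: input=3 -> V=0 FIRE
t=8: input=1 -> V=5
t=9: input=1 -> V=7
t=10: input=2 -> V=13
t=11: input=0 -> V=6
t=12: input=4 -> V=0 FIRE
t=13: input=3 -> V=15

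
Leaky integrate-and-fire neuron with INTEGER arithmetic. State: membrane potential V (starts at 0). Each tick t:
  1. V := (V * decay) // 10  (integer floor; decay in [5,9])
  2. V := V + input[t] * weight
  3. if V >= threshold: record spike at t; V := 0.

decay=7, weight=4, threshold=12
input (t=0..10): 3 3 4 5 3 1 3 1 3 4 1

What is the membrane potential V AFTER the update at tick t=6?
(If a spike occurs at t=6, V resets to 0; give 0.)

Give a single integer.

Answer: 0

Derivation:
t=0: input=3 -> V=0 FIRE
t=1: input=3 -> V=0 FIRE
t=2: input=4 -> V=0 FIRE
t=3: input=5 -> V=0 FIRE
t=4: input=3 -> V=0 FIRE
t=5: input=1 -> V=4
t=6: input=3 -> V=0 FIRE
t=7: input=1 -> V=4
t=8: input=3 -> V=0 FIRE
t=9: input=4 -> V=0 FIRE
t=10: input=1 -> V=4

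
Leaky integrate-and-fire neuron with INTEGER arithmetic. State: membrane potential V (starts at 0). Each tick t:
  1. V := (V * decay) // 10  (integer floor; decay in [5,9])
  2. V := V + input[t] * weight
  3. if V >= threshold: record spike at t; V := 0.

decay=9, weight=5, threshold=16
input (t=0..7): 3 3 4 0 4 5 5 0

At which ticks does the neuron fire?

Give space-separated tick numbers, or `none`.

Answer: 1 2 4 5 6

Derivation:
t=0: input=3 -> V=15
t=1: input=3 -> V=0 FIRE
t=2: input=4 -> V=0 FIRE
t=3: input=0 -> V=0
t=4: input=4 -> V=0 FIRE
t=5: input=5 -> V=0 FIRE
t=6: input=5 -> V=0 FIRE
t=7: input=0 -> V=0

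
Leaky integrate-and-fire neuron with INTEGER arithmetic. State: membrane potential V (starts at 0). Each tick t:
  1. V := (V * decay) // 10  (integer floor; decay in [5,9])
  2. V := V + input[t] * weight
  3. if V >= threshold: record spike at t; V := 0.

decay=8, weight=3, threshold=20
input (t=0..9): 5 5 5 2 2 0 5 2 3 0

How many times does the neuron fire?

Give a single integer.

t=0: input=5 -> V=15
t=1: input=5 -> V=0 FIRE
t=2: input=5 -> V=15
t=3: input=2 -> V=18
t=4: input=2 -> V=0 FIRE
t=5: input=0 -> V=0
t=6: input=5 -> V=15
t=7: input=2 -> V=18
t=8: input=3 -> V=0 FIRE
t=9: input=0 -> V=0

Answer: 3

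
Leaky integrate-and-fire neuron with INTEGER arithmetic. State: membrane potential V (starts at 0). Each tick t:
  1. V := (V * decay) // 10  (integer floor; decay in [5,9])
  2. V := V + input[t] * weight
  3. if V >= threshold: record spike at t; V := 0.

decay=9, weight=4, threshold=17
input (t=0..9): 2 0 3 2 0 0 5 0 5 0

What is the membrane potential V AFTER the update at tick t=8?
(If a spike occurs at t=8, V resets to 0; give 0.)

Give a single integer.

t=0: input=2 -> V=8
t=1: input=0 -> V=7
t=2: input=3 -> V=0 FIRE
t=3: input=2 -> V=8
t=4: input=0 -> V=7
t=5: input=0 -> V=6
t=6: input=5 -> V=0 FIRE
t=7: input=0 -> V=0
t=8: input=5 -> V=0 FIRE
t=9: input=0 -> V=0

Answer: 0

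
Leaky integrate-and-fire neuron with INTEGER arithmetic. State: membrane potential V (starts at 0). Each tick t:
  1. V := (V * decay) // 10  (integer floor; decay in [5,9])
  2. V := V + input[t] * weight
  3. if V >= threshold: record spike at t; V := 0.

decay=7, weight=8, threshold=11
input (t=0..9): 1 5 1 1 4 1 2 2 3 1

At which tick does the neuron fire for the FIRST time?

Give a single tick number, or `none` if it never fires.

Answer: 1

Derivation:
t=0: input=1 -> V=8
t=1: input=5 -> V=0 FIRE
t=2: input=1 -> V=8
t=3: input=1 -> V=0 FIRE
t=4: input=4 -> V=0 FIRE
t=5: input=1 -> V=8
t=6: input=2 -> V=0 FIRE
t=7: input=2 -> V=0 FIRE
t=8: input=3 -> V=0 FIRE
t=9: input=1 -> V=8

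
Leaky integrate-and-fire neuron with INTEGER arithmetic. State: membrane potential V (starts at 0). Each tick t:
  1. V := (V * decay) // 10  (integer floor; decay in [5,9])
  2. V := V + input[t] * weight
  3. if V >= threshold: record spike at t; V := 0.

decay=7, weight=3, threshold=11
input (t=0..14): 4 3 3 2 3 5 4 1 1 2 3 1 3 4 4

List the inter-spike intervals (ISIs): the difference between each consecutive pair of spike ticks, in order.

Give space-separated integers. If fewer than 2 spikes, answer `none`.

t=0: input=4 -> V=0 FIRE
t=1: input=3 -> V=9
t=2: input=3 -> V=0 FIRE
t=3: input=2 -> V=6
t=4: input=3 -> V=0 FIRE
t=5: input=5 -> V=0 FIRE
t=6: input=4 -> V=0 FIRE
t=7: input=1 -> V=3
t=8: input=1 -> V=5
t=9: input=2 -> V=9
t=10: input=3 -> V=0 FIRE
t=11: input=1 -> V=3
t=12: input=3 -> V=0 FIRE
t=13: input=4 -> V=0 FIRE
t=14: input=4 -> V=0 FIRE

Answer: 2 2 1 1 4 2 1 1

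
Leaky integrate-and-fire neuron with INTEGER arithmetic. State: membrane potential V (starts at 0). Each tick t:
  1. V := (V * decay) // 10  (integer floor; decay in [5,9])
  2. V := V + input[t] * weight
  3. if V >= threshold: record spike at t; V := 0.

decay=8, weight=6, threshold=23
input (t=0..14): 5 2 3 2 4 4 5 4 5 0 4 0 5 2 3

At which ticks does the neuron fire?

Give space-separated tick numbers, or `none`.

t=0: input=5 -> V=0 FIRE
t=1: input=2 -> V=12
t=2: input=3 -> V=0 FIRE
t=3: input=2 -> V=12
t=4: input=4 -> V=0 FIRE
t=5: input=4 -> V=0 FIRE
t=6: input=5 -> V=0 FIRE
t=7: input=4 -> V=0 FIRE
t=8: input=5 -> V=0 FIRE
t=9: input=0 -> V=0
t=10: input=4 -> V=0 FIRE
t=11: input=0 -> V=0
t=12: input=5 -> V=0 FIRE
t=13: input=2 -> V=12
t=14: input=3 -> V=0 FIRE

Answer: 0 2 4 5 6 7 8 10 12 14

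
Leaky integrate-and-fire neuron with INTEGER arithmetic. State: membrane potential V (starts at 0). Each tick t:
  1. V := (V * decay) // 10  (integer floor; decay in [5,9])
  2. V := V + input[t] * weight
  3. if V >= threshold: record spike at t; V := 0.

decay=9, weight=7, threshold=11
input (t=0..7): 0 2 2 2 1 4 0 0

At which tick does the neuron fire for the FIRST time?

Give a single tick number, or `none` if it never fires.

t=0: input=0 -> V=0
t=1: input=2 -> V=0 FIRE
t=2: input=2 -> V=0 FIRE
t=3: input=2 -> V=0 FIRE
t=4: input=1 -> V=7
t=5: input=4 -> V=0 FIRE
t=6: input=0 -> V=0
t=7: input=0 -> V=0

Answer: 1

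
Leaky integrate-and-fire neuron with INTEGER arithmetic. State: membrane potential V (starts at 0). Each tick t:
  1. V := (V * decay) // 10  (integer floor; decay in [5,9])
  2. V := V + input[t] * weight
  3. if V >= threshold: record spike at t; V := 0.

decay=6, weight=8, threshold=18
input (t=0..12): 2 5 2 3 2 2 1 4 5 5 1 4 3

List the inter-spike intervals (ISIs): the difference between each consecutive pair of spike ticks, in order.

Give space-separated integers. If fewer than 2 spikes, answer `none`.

t=0: input=2 -> V=16
t=1: input=5 -> V=0 FIRE
t=2: input=2 -> V=16
t=3: input=3 -> V=0 FIRE
t=4: input=2 -> V=16
t=5: input=2 -> V=0 FIRE
t=6: input=1 -> V=8
t=7: input=4 -> V=0 FIRE
t=8: input=5 -> V=0 FIRE
t=9: input=5 -> V=0 FIRE
t=10: input=1 -> V=8
t=11: input=4 -> V=0 FIRE
t=12: input=3 -> V=0 FIRE

Answer: 2 2 2 1 1 2 1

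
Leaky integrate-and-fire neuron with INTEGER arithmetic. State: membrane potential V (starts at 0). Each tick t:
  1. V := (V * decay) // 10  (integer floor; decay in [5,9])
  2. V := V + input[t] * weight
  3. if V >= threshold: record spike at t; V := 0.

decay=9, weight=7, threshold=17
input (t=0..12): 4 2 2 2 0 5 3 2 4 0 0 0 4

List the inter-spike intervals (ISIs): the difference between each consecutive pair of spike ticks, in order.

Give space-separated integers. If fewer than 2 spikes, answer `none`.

Answer: 2 3 1 2 4

Derivation:
t=0: input=4 -> V=0 FIRE
t=1: input=2 -> V=14
t=2: input=2 -> V=0 FIRE
t=3: input=2 -> V=14
t=4: input=0 -> V=12
t=5: input=5 -> V=0 FIRE
t=6: input=3 -> V=0 FIRE
t=7: input=2 -> V=14
t=8: input=4 -> V=0 FIRE
t=9: input=0 -> V=0
t=10: input=0 -> V=0
t=11: input=0 -> V=0
t=12: input=4 -> V=0 FIRE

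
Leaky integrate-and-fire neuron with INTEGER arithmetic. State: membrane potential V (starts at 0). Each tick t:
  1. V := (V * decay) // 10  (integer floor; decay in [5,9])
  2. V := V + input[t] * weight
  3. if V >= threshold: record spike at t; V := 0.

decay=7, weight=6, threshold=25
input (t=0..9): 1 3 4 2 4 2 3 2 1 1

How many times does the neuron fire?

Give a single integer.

Answer: 3

Derivation:
t=0: input=1 -> V=6
t=1: input=3 -> V=22
t=2: input=4 -> V=0 FIRE
t=3: input=2 -> V=12
t=4: input=4 -> V=0 FIRE
t=5: input=2 -> V=12
t=6: input=3 -> V=0 FIRE
t=7: input=2 -> V=12
t=8: input=1 -> V=14
t=9: input=1 -> V=15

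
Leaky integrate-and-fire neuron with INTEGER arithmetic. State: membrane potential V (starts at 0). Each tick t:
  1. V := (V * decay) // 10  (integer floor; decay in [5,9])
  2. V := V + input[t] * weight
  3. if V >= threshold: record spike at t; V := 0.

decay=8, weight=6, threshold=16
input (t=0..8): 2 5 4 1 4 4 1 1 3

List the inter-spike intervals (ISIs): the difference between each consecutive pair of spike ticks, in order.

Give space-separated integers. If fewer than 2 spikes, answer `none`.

t=0: input=2 -> V=12
t=1: input=5 -> V=0 FIRE
t=2: input=4 -> V=0 FIRE
t=3: input=1 -> V=6
t=4: input=4 -> V=0 FIRE
t=5: input=4 -> V=0 FIRE
t=6: input=1 -> V=6
t=7: input=1 -> V=10
t=8: input=3 -> V=0 FIRE

Answer: 1 2 1 3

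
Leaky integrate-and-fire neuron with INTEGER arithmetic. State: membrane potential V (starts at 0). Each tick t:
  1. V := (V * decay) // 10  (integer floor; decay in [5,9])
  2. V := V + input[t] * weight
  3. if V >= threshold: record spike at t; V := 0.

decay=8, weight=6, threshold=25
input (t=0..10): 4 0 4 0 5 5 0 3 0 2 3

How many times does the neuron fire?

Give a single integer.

Answer: 4

Derivation:
t=0: input=4 -> V=24
t=1: input=0 -> V=19
t=2: input=4 -> V=0 FIRE
t=3: input=0 -> V=0
t=4: input=5 -> V=0 FIRE
t=5: input=5 -> V=0 FIRE
t=6: input=0 -> V=0
t=7: input=3 -> V=18
t=8: input=0 -> V=14
t=9: input=2 -> V=23
t=10: input=3 -> V=0 FIRE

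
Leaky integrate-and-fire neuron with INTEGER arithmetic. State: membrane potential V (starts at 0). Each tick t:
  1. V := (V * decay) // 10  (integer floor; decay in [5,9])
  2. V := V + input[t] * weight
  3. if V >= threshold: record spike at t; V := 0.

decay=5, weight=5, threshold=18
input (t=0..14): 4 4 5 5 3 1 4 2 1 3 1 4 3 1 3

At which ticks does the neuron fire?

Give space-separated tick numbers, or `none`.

t=0: input=4 -> V=0 FIRE
t=1: input=4 -> V=0 FIRE
t=2: input=5 -> V=0 FIRE
t=3: input=5 -> V=0 FIRE
t=4: input=3 -> V=15
t=5: input=1 -> V=12
t=6: input=4 -> V=0 FIRE
t=7: input=2 -> V=10
t=8: input=1 -> V=10
t=9: input=3 -> V=0 FIRE
t=10: input=1 -> V=5
t=11: input=4 -> V=0 FIRE
t=12: input=3 -> V=15
t=13: input=1 -> V=12
t=14: input=3 -> V=0 FIRE

Answer: 0 1 2 3 6 9 11 14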